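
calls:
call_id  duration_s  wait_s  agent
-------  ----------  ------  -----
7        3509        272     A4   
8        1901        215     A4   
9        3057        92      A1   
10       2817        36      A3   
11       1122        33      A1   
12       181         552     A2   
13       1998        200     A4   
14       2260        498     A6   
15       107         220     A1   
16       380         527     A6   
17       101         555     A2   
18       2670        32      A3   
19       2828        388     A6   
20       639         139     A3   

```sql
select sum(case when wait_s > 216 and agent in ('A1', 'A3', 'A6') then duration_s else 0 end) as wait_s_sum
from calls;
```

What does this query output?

call_id=7: ✗
call_id=8: ✗
call_id=9: ✗
call_id=10: ✗
call_id=11: ✗
call_id=12: ✗
call_id=13: ✗
call_id=14: ✓ → 2260
call_id=15: ✓ → 107
call_id=16: ✓ → 380
call_id=17: ✗
call_id=18: ✗
call_id=19: ✓ → 2828
call_id=20: ✗
wait_s_sum = 2260 + 107 + 380 + 2828 = 5575

5575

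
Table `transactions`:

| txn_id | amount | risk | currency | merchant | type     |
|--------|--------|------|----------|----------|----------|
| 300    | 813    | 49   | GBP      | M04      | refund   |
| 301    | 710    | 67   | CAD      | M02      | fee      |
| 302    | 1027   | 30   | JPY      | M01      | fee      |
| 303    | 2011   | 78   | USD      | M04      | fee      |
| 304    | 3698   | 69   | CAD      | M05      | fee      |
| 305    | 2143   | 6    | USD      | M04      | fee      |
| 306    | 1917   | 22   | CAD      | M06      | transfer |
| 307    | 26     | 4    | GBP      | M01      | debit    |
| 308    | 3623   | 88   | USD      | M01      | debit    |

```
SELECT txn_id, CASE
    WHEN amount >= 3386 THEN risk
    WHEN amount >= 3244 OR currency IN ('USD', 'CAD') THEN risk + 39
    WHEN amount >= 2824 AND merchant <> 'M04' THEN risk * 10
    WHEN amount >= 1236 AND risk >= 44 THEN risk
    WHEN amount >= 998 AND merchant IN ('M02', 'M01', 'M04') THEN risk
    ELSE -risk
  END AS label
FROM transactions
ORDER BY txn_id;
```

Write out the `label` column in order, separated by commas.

txn_id=300: ELSE → -49
txn_id=301: amount >= 3244 OR currency IN ('USD', 'CAD') → 106
txn_id=302: amount >= 998 AND merchant IN ('M02', 'M01', 'M04') → 30
txn_id=303: amount >= 3244 OR currency IN ('USD', 'CAD') → 117
txn_id=304: amount >= 3386 → 69
txn_id=305: amount >= 3244 OR currency IN ('USD', 'CAD') → 45
txn_id=306: amount >= 3244 OR currency IN ('USD', 'CAD') → 61
txn_id=307: ELSE → -4
txn_id=308: amount >= 3386 → 88

-49, 106, 30, 117, 69, 45, 61, -4, 88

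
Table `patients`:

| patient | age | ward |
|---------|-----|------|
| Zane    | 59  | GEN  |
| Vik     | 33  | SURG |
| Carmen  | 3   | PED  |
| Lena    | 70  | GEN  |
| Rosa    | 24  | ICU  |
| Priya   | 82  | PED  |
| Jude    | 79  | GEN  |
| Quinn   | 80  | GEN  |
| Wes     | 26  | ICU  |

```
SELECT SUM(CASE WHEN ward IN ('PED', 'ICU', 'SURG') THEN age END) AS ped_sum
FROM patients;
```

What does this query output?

patient=Zane: ✗
patient=Vik: ✓ → 33
patient=Carmen: ✓ → 3
patient=Lena: ✗
patient=Rosa: ✓ → 24
patient=Priya: ✓ → 82
patient=Jude: ✗
patient=Quinn: ✗
patient=Wes: ✓ → 26
ped_sum = 33 + 3 + 24 + 82 + 26 = 168

168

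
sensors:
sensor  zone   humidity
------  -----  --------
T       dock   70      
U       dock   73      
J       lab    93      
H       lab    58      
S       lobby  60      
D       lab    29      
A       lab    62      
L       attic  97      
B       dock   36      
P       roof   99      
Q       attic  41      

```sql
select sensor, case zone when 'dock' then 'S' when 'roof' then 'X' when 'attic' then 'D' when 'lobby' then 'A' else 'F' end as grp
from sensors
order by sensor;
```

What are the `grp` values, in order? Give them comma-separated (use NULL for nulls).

F, S, F, F, F, D, X, D, A, S, S

sensor=A: ELSE → F
sensor=B: zone='dock' → S
sensor=D: ELSE → F
sensor=H: ELSE → F
sensor=J: ELSE → F
sensor=L: zone='attic' → D
sensor=P: zone='roof' → X
sensor=Q: zone='attic' → D
sensor=S: zone='lobby' → A
sensor=T: zone='dock' → S
sensor=U: zone='dock' → S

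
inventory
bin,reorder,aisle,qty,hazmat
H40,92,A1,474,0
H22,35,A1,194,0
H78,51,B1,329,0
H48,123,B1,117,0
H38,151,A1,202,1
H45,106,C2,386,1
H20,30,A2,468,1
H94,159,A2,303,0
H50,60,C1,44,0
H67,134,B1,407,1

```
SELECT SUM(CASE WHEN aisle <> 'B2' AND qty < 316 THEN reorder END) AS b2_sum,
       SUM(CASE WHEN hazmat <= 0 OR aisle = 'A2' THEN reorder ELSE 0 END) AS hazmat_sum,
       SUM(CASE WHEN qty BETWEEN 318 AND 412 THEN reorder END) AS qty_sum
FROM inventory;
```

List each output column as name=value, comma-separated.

[b2_sum: aisle <> 'B2' AND qty < 316]
bin=H40: ✗
bin=H22: ✓ → 35
bin=H78: ✗
bin=H48: ✓ → 123
bin=H38: ✓ → 151
bin=H45: ✗
bin=H20: ✗
bin=H94: ✓ → 159
bin=H50: ✓ → 60
bin=H67: ✗
b2_sum = 35 + 123 + 151 + 159 + 60 = 528
—
[hazmat_sum: hazmat <= 0 OR aisle = 'A2']
bin=H40: ✓ → 92
bin=H22: ✓ → 35
bin=H78: ✓ → 51
bin=H48: ✓ → 123
bin=H38: ✗
bin=H45: ✗
bin=H20: ✓ → 30
bin=H94: ✓ → 159
bin=H50: ✓ → 60
bin=H67: ✗
hazmat_sum = 92 + 35 + 51 + 123 + 30 + 159 + 60 = 550
—
[qty_sum: qty BETWEEN 318 AND 412]
bin=H40: ✗
bin=H22: ✗
bin=H78: ✓ → 51
bin=H48: ✗
bin=H38: ✗
bin=H45: ✓ → 106
bin=H20: ✗
bin=H94: ✗
bin=H50: ✗
bin=H67: ✓ → 134
qty_sum = 51 + 106 + 134 = 291

b2_sum=528, hazmat_sum=550, qty_sum=291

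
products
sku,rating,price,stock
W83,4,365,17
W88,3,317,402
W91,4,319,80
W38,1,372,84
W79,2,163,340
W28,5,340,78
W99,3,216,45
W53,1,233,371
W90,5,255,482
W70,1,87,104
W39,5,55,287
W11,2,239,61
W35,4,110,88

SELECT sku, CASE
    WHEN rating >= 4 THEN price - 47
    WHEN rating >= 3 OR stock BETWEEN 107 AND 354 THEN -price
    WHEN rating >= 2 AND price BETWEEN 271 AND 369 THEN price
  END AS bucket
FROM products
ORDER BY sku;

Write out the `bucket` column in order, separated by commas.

sku=W11: (no match → NULL) → NULL
sku=W28: rating >= 4 → 293
sku=W35: rating >= 4 → 63
sku=W38: (no match → NULL) → NULL
sku=W39: rating >= 4 → 8
sku=W53: (no match → NULL) → NULL
sku=W70: (no match → NULL) → NULL
sku=W79: rating >= 3 OR stock BETWEEN 107 AND 354 → -163
sku=W83: rating >= 4 → 318
sku=W88: rating >= 3 OR stock BETWEEN 107 AND 354 → -317
sku=W90: rating >= 4 → 208
sku=W91: rating >= 4 → 272
sku=W99: rating >= 3 OR stock BETWEEN 107 AND 354 → -216

NULL, 293, 63, NULL, 8, NULL, NULL, -163, 318, -317, 208, 272, -216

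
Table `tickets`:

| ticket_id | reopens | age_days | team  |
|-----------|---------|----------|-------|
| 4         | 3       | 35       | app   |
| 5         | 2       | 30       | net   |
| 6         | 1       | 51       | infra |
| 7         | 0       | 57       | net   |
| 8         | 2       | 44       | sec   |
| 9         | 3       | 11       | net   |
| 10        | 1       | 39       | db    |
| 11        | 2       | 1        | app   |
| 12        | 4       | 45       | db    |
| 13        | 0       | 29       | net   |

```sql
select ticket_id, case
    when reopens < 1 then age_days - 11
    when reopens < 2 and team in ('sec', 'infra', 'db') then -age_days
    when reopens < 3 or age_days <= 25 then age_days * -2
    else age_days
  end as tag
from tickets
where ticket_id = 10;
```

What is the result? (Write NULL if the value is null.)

ticket_id = 10: reopens=1, age_days=39, team=db.
reopens < 1 → false
reopens < 2 and team in ('sec', 'infra', 'db') → true → -39

-39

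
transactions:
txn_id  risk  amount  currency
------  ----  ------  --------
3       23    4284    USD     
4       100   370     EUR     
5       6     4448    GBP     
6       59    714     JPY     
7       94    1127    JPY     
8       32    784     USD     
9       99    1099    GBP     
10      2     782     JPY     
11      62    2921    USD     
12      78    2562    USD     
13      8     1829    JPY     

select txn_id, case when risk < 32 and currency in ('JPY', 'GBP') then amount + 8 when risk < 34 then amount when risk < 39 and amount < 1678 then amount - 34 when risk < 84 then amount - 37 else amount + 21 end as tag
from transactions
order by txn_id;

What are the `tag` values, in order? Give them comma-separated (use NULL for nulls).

4284, 391, 4456, 677, 1148, 784, 1120, 790, 2884, 2525, 1837

txn_id=3: risk < 34 → 4284
txn_id=4: ELSE → 391
txn_id=5: risk < 32 and currency in ('JPY', 'GBP') → 4456
txn_id=6: risk < 84 → 677
txn_id=7: ELSE → 1148
txn_id=8: risk < 34 → 784
txn_id=9: ELSE → 1120
txn_id=10: risk < 32 and currency in ('JPY', 'GBP') → 790
txn_id=11: risk < 84 → 2884
txn_id=12: risk < 84 → 2525
txn_id=13: risk < 32 and currency in ('JPY', 'GBP') → 1837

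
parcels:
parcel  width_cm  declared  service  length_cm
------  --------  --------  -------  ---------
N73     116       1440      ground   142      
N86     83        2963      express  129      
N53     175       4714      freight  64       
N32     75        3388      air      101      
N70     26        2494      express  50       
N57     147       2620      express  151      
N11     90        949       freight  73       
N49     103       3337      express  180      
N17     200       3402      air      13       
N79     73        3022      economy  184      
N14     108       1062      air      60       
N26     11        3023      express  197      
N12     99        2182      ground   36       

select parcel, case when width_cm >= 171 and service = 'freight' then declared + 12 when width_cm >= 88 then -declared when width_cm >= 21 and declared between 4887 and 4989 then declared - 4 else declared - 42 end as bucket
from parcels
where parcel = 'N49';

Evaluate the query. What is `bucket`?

parcel = N49: width_cm=103, declared=3337, service=express, length_cm=180.
width_cm >= 171 and service = 'freight' → false
width_cm >= 88 → true → -3337

-3337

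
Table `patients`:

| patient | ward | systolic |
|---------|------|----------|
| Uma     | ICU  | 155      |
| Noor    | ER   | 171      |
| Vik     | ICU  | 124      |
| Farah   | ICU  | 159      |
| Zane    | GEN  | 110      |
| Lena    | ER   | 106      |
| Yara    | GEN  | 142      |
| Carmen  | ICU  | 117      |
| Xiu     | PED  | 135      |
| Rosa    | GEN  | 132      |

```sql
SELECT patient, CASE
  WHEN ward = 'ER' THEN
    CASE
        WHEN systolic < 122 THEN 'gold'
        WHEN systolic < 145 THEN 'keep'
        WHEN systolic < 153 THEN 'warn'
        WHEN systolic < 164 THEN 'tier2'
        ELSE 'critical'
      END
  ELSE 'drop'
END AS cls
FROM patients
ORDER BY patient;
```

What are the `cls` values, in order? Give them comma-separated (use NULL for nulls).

drop, drop, gold, critical, drop, drop, drop, drop, drop, drop

patient=Carmen: ward='ICU' → outer ELSE → drop
patient=Farah: ward='ICU' → outer ELSE → drop
patient=Lena: ward='ER' → inner[systolic < 122] → gold
patient=Noor: ward='ER' → inner[ELSE] → critical
patient=Rosa: ward='GEN' → outer ELSE → drop
patient=Uma: ward='ICU' → outer ELSE → drop
patient=Vik: ward='ICU' → outer ELSE → drop
patient=Xiu: ward='PED' → outer ELSE → drop
patient=Yara: ward='GEN' → outer ELSE → drop
patient=Zane: ward='GEN' → outer ELSE → drop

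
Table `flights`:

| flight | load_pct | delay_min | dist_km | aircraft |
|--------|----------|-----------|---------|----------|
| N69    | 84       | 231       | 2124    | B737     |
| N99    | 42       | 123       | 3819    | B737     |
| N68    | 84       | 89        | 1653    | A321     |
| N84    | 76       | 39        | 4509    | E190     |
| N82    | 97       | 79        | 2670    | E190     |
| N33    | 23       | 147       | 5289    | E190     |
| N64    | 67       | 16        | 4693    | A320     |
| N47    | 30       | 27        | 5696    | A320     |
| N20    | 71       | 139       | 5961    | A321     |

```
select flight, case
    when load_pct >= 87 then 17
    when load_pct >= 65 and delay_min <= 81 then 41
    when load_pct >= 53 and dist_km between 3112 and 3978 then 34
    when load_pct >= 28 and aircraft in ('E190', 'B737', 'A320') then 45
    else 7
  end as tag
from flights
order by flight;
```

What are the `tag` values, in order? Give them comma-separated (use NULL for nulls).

flight=N20: ELSE → 7
flight=N33: ELSE → 7
flight=N47: load_pct >= 28 and aircraft in ('E190', 'B737', 'A320') → 45
flight=N64: load_pct >= 65 and delay_min <= 81 → 41
flight=N68: ELSE → 7
flight=N69: load_pct >= 28 and aircraft in ('E190', 'B737', 'A320') → 45
flight=N82: load_pct >= 87 → 17
flight=N84: load_pct >= 65 and delay_min <= 81 → 41
flight=N99: load_pct >= 28 and aircraft in ('E190', 'B737', 'A320') → 45

7, 7, 45, 41, 7, 45, 17, 41, 45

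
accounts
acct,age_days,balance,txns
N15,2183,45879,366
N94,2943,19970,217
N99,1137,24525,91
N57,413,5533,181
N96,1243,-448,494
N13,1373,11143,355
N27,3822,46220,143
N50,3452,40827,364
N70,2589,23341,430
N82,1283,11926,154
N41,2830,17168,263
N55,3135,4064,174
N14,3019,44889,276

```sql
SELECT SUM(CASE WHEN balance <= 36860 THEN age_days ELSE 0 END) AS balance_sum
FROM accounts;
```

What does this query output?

16946

acct=N15: ✗
acct=N94: ✓ → 2943
acct=N99: ✓ → 1137
acct=N57: ✓ → 413
acct=N96: ✓ → 1243
acct=N13: ✓ → 1373
acct=N27: ✗
acct=N50: ✗
acct=N70: ✓ → 2589
acct=N82: ✓ → 1283
acct=N41: ✓ → 2830
acct=N55: ✓ → 3135
acct=N14: ✗
balance_sum = 2943 + 1137 + 413 + 1243 + 1373 + 2589 + 1283 + 2830 + 3135 = 16946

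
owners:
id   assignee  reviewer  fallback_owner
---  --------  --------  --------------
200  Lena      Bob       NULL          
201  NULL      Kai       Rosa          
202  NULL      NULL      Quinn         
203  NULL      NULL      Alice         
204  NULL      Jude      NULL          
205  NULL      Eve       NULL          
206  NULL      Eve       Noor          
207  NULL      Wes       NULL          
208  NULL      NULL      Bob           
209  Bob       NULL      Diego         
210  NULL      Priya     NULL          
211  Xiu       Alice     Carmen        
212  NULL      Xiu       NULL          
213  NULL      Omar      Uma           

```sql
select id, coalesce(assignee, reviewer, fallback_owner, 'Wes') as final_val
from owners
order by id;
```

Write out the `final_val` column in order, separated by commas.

Lena, Kai, Quinn, Alice, Jude, Eve, Eve, Wes, Bob, Bob, Priya, Xiu, Xiu, Omar

id=200: assignee=Lena → Lena
id=201: assignee=NULL, reviewer=Kai → Kai
id=202: assignee=NULL, reviewer=NULL, fallback_owner=Quinn → Quinn
id=203: assignee=NULL, reviewer=NULL, fallback_owner=Alice → Alice
id=204: assignee=NULL, reviewer=Jude → Jude
id=205: assignee=NULL, reviewer=Eve → Eve
id=206: assignee=NULL, reviewer=Eve → Eve
id=207: assignee=NULL, reviewer=Wes → Wes
id=208: assignee=NULL, reviewer=NULL, fallback_owner=Bob → Bob
id=209: assignee=Bob → Bob
id=210: assignee=NULL, reviewer=Priya → Priya
id=211: assignee=Xiu → Xiu
id=212: assignee=NULL, reviewer=Xiu → Xiu
id=213: assignee=NULL, reviewer=Omar → Omar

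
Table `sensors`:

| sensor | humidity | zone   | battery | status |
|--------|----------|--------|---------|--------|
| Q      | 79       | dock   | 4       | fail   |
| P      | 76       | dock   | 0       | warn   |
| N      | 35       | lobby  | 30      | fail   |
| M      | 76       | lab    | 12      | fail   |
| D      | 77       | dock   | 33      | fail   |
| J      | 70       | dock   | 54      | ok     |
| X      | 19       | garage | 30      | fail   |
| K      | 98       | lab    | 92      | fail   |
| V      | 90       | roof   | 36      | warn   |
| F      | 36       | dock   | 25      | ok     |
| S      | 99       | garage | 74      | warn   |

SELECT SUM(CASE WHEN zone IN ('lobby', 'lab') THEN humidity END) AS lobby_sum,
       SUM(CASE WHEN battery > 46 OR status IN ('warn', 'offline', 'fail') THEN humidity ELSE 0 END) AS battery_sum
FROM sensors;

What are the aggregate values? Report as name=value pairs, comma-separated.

[lobby_sum: zone IN ('lobby', 'lab')]
sensor=Q: ✗
sensor=P: ✗
sensor=N: ✓ → 35
sensor=M: ✓ → 76
sensor=D: ✗
sensor=J: ✗
sensor=X: ✗
sensor=K: ✓ → 98
sensor=V: ✗
sensor=F: ✗
sensor=S: ✗
lobby_sum = 35 + 76 + 98 = 209
—
[battery_sum: battery > 46 OR status IN ('warn', 'offline', 'fail')]
sensor=Q: ✓ → 79
sensor=P: ✓ → 76
sensor=N: ✓ → 35
sensor=M: ✓ → 76
sensor=D: ✓ → 77
sensor=J: ✓ → 70
sensor=X: ✓ → 19
sensor=K: ✓ → 98
sensor=V: ✓ → 90
sensor=F: ✗
sensor=S: ✓ → 99
battery_sum = 79 + 76 + 35 + 76 + 77 + 70 + 19 + 98 + 90 + 99 = 719

lobby_sum=209, battery_sum=719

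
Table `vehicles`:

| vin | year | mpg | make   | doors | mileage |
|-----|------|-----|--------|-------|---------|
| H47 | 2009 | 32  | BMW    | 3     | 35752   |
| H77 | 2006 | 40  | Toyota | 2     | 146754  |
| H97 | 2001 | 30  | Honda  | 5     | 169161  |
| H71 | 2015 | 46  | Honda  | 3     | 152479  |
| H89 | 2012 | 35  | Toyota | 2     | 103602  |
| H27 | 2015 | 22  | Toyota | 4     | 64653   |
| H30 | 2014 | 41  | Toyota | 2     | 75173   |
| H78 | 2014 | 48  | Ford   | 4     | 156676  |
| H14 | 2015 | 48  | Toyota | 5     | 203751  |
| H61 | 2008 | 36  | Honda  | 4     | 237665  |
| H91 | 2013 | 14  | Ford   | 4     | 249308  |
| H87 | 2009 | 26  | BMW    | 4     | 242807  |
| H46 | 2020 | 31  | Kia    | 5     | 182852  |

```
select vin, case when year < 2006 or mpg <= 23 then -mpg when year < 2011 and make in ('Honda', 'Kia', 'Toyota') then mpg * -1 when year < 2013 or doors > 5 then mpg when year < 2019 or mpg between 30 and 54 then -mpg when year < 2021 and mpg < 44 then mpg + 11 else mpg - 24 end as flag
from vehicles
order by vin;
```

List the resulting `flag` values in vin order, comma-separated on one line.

vin=H14: year < 2019 or mpg between 30 and 54 → -48
vin=H27: year < 2006 or mpg <= 23 → -22
vin=H30: year < 2019 or mpg between 30 and 54 → -41
vin=H46: year < 2019 or mpg between 30 and 54 → -31
vin=H47: year < 2013 or doors > 5 → 32
vin=H61: year < 2011 and make in ('Honda', 'Kia', 'Toyota') → -36
vin=H71: year < 2019 or mpg between 30 and 54 → -46
vin=H77: year < 2011 and make in ('Honda', 'Kia', 'Toyota') → -40
vin=H78: year < 2019 or mpg between 30 and 54 → -48
vin=H87: year < 2013 or doors > 5 → 26
vin=H89: year < 2013 or doors > 5 → 35
vin=H91: year < 2006 or mpg <= 23 → -14
vin=H97: year < 2006 or mpg <= 23 → -30

-48, -22, -41, -31, 32, -36, -46, -40, -48, 26, 35, -14, -30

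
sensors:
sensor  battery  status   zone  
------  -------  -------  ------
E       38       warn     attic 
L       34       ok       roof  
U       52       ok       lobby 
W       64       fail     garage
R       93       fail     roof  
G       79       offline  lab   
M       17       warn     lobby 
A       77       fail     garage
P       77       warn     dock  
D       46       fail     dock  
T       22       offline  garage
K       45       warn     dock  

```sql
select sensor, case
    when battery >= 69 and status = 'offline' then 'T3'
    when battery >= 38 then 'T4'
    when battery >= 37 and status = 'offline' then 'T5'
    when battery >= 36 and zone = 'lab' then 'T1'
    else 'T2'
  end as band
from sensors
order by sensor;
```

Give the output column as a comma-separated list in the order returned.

sensor=A: battery >= 38 → T4
sensor=D: battery >= 38 → T4
sensor=E: battery >= 38 → T4
sensor=G: battery >= 69 and status = 'offline' → T3
sensor=K: battery >= 38 → T4
sensor=L: ELSE → T2
sensor=M: ELSE → T2
sensor=P: battery >= 38 → T4
sensor=R: battery >= 38 → T4
sensor=T: ELSE → T2
sensor=U: battery >= 38 → T4
sensor=W: battery >= 38 → T4

T4, T4, T4, T3, T4, T2, T2, T4, T4, T2, T4, T4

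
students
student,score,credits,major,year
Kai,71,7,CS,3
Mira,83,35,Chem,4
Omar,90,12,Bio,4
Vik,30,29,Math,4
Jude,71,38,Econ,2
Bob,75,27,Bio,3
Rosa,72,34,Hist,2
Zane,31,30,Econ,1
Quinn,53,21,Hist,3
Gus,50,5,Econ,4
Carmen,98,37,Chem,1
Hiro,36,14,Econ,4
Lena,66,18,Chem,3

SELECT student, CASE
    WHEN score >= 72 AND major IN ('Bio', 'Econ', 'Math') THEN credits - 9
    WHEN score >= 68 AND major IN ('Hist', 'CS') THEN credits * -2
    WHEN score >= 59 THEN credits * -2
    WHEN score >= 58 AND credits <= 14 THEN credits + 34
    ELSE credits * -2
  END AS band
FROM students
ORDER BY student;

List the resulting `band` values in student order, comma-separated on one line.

18, -74, -10, -28, -76, -14, -36, -70, 3, -42, -68, -58, -60

student=Bob: score >= 72 AND major IN ('Bio', 'Econ', 'Math') → 18
student=Carmen: score >= 59 → -74
student=Gus: ELSE → -10
student=Hiro: ELSE → -28
student=Jude: score >= 59 → -76
student=Kai: score >= 68 AND major IN ('Hist', 'CS') → -14
student=Lena: score >= 59 → -36
student=Mira: score >= 59 → -70
student=Omar: score >= 72 AND major IN ('Bio', 'Econ', 'Math') → 3
student=Quinn: ELSE → -42
student=Rosa: score >= 68 AND major IN ('Hist', 'CS') → -68
student=Vik: ELSE → -58
student=Zane: ELSE → -60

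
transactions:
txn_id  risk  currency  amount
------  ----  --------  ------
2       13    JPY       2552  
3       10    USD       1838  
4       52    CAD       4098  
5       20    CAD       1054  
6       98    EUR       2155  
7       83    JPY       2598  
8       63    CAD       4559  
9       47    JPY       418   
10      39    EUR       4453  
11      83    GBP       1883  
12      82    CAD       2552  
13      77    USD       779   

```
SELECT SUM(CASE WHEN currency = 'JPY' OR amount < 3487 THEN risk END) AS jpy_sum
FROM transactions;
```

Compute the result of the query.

txn_id=2: ✓ → 13
txn_id=3: ✓ → 10
txn_id=4: ✗
txn_id=5: ✓ → 20
txn_id=6: ✓ → 98
txn_id=7: ✓ → 83
txn_id=8: ✗
txn_id=9: ✓ → 47
txn_id=10: ✗
txn_id=11: ✓ → 83
txn_id=12: ✓ → 82
txn_id=13: ✓ → 77
jpy_sum = 13 + 10 + 20 + 98 + 83 + 47 + 83 + 82 + 77 = 513

513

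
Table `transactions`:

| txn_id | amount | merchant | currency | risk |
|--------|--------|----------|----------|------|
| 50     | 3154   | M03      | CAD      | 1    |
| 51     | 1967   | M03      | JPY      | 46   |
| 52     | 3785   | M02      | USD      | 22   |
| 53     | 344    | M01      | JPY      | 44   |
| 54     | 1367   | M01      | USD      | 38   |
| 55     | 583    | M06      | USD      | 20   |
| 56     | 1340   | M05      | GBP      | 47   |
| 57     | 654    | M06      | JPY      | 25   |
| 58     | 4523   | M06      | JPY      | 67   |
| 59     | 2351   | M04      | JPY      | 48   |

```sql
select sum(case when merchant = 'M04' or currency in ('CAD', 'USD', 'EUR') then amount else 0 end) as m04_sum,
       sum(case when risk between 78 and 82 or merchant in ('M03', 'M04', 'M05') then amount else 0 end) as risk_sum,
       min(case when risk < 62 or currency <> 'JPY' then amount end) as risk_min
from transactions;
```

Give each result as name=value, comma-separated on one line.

[m04_sum: merchant = 'M04' or currency in ('CAD', 'USD', 'EUR')]
txn_id=50: ✓ → 3154
txn_id=51: ✗
txn_id=52: ✓ → 3785
txn_id=53: ✗
txn_id=54: ✓ → 1367
txn_id=55: ✓ → 583
txn_id=56: ✗
txn_id=57: ✗
txn_id=58: ✗
txn_id=59: ✓ → 2351
m04_sum = 3154 + 3785 + 1367 + 583 + 2351 = 11240
—
[risk_sum: risk between 78 and 82 or merchant in ('M03', 'M04', 'M05')]
txn_id=50: ✓ → 3154
txn_id=51: ✓ → 1967
txn_id=52: ✗
txn_id=53: ✗
txn_id=54: ✗
txn_id=55: ✗
txn_id=56: ✓ → 1340
txn_id=57: ✗
txn_id=58: ✗
txn_id=59: ✓ → 2351
risk_sum = 3154 + 1967 + 1340 + 2351 = 8812
—
[risk_min: risk < 62 or currency <> 'JPY']
txn_id=50: ✓ → 3154
txn_id=51: ✓ → 1967
txn_id=52: ✓ → 3785
txn_id=53: ✓ → 344
txn_id=54: ✓ → 1367
txn_id=55: ✓ → 583
txn_id=56: ✓ → 1340
txn_id=57: ✓ → 654
txn_id=58: ✗
txn_id=59: ✓ → 2351
risk_min = MIN(3154, 1967, 3785, 344, 1367, 583, 1340, 654, 2351) = 344

m04_sum=11240, risk_sum=8812, risk_min=344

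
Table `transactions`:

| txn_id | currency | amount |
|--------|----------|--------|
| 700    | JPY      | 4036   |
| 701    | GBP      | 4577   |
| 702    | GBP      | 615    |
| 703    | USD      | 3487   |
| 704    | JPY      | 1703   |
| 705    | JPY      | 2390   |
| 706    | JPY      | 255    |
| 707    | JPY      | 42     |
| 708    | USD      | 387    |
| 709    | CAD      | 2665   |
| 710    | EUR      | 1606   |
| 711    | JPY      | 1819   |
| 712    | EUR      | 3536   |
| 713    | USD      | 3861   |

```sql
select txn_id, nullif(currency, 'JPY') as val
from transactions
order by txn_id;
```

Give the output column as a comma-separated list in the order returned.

txn_id=700: currency=JPY vs JPY: equal → NULL
txn_id=701: currency=GBP vs JPY: differ → GBP
txn_id=702: currency=GBP vs JPY: differ → GBP
txn_id=703: currency=USD vs JPY: differ → USD
txn_id=704: currency=JPY vs JPY: equal → NULL
txn_id=705: currency=JPY vs JPY: equal → NULL
txn_id=706: currency=JPY vs JPY: equal → NULL
txn_id=707: currency=JPY vs JPY: equal → NULL
txn_id=708: currency=USD vs JPY: differ → USD
txn_id=709: currency=CAD vs JPY: differ → CAD
txn_id=710: currency=EUR vs JPY: differ → EUR
txn_id=711: currency=JPY vs JPY: equal → NULL
txn_id=712: currency=EUR vs JPY: differ → EUR
txn_id=713: currency=USD vs JPY: differ → USD

NULL, GBP, GBP, USD, NULL, NULL, NULL, NULL, USD, CAD, EUR, NULL, EUR, USD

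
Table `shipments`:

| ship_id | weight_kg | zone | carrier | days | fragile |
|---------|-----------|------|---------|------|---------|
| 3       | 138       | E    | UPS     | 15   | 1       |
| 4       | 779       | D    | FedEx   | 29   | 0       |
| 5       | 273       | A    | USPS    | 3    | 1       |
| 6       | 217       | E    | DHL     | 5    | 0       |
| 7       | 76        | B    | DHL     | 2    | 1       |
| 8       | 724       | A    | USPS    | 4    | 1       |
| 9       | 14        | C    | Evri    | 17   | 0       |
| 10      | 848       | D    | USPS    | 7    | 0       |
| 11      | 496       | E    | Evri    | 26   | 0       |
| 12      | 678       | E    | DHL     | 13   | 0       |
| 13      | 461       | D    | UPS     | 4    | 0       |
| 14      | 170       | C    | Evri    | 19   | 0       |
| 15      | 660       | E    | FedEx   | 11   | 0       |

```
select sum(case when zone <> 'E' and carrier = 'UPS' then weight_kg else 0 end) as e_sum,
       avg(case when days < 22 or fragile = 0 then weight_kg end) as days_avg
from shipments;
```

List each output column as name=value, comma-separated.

e_sum=461, days_avg=425.6923076923

[e_sum: zone <> 'E' and carrier = 'UPS']
ship_id=3: ✗
ship_id=4: ✗
ship_id=5: ✗
ship_id=6: ✗
ship_id=7: ✗
ship_id=8: ✗
ship_id=9: ✗
ship_id=10: ✗
ship_id=11: ✗
ship_id=12: ✗
ship_id=13: ✓ → 461
ship_id=14: ✗
ship_id=15: ✗
e_sum = 461
—
[days_avg: days < 22 or fragile = 0]
ship_id=3: ✓ → 138
ship_id=4: ✓ → 779
ship_id=5: ✓ → 273
ship_id=6: ✓ → 217
ship_id=7: ✓ → 76
ship_id=8: ✓ → 724
ship_id=9: ✓ → 14
ship_id=10: ✓ → 848
ship_id=11: ✓ → 496
ship_id=12: ✓ → 678
ship_id=13: ✓ → 461
ship_id=14: ✓ → 170
ship_id=15: ✓ → 660
days_avg = (138 + 779 + 273 + 217 + 76 + 724 + 14 + 848 + 496 + 678 + 461 + 170 + 660) / 13 = 425.6923076923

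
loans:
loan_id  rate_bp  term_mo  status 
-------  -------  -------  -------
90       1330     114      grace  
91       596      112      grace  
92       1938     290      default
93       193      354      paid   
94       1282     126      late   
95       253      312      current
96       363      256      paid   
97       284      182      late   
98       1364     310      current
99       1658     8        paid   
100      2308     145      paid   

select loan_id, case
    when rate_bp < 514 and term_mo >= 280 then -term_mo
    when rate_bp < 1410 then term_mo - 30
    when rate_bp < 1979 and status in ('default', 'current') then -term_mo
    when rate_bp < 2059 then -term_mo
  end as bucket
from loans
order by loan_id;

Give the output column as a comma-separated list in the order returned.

loan_id=90: rate_bp < 1410 → 84
loan_id=91: rate_bp < 1410 → 82
loan_id=92: rate_bp < 1979 and status in ('default', 'current') → -290
loan_id=93: rate_bp < 514 and term_mo >= 280 → -354
loan_id=94: rate_bp < 1410 → 96
loan_id=95: rate_bp < 514 and term_mo >= 280 → -312
loan_id=96: rate_bp < 1410 → 226
loan_id=97: rate_bp < 1410 → 152
loan_id=98: rate_bp < 1410 → 280
loan_id=99: rate_bp < 2059 → -8
loan_id=100: (no match → NULL) → NULL

84, 82, -290, -354, 96, -312, 226, 152, 280, -8, NULL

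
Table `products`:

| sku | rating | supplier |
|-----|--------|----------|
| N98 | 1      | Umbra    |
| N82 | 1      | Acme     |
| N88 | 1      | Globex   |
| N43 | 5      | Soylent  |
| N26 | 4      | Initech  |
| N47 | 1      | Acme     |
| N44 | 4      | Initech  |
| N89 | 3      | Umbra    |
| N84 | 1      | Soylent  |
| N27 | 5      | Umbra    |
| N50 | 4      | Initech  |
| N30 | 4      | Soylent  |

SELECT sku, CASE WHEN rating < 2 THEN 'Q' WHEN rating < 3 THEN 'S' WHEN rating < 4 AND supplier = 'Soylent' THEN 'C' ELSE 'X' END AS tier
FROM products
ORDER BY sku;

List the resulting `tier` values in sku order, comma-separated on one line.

X, X, X, X, X, Q, X, Q, Q, Q, X, Q

sku=N26: ELSE → X
sku=N27: ELSE → X
sku=N30: ELSE → X
sku=N43: ELSE → X
sku=N44: ELSE → X
sku=N47: rating < 2 → Q
sku=N50: ELSE → X
sku=N82: rating < 2 → Q
sku=N84: rating < 2 → Q
sku=N88: rating < 2 → Q
sku=N89: ELSE → X
sku=N98: rating < 2 → Q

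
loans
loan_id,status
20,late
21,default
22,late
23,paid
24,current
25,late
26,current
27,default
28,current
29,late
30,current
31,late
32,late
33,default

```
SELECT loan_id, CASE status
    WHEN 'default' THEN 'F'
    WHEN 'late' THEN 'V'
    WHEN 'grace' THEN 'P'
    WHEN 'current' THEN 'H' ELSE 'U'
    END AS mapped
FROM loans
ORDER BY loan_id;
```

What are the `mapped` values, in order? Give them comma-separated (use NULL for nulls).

loan_id=20: status='late' → V
loan_id=21: status='default' → F
loan_id=22: status='late' → V
loan_id=23: ELSE → U
loan_id=24: status='current' → H
loan_id=25: status='late' → V
loan_id=26: status='current' → H
loan_id=27: status='default' → F
loan_id=28: status='current' → H
loan_id=29: status='late' → V
loan_id=30: status='current' → H
loan_id=31: status='late' → V
loan_id=32: status='late' → V
loan_id=33: status='default' → F

V, F, V, U, H, V, H, F, H, V, H, V, V, F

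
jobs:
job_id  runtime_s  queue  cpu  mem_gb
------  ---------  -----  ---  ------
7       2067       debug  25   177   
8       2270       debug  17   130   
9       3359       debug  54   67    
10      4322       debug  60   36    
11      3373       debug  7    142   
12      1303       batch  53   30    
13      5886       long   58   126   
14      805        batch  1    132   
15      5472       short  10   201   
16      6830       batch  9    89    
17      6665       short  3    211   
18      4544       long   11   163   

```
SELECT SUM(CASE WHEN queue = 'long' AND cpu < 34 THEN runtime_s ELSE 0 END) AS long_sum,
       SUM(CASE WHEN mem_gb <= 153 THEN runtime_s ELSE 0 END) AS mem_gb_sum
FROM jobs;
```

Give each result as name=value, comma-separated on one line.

[long_sum: queue = 'long' AND cpu < 34]
job_id=7: ✗
job_id=8: ✗
job_id=9: ✗
job_id=10: ✗
job_id=11: ✗
job_id=12: ✗
job_id=13: ✗
job_id=14: ✗
job_id=15: ✗
job_id=16: ✗
job_id=17: ✗
job_id=18: ✓ → 4544
long_sum = 4544
—
[mem_gb_sum: mem_gb <= 153]
job_id=7: ✗
job_id=8: ✓ → 2270
job_id=9: ✓ → 3359
job_id=10: ✓ → 4322
job_id=11: ✓ → 3373
job_id=12: ✓ → 1303
job_id=13: ✓ → 5886
job_id=14: ✓ → 805
job_id=15: ✗
job_id=16: ✓ → 6830
job_id=17: ✗
job_id=18: ✗
mem_gb_sum = 2270 + 3359 + 4322 + 3373 + 1303 + 5886 + 805 + 6830 = 28148

long_sum=4544, mem_gb_sum=28148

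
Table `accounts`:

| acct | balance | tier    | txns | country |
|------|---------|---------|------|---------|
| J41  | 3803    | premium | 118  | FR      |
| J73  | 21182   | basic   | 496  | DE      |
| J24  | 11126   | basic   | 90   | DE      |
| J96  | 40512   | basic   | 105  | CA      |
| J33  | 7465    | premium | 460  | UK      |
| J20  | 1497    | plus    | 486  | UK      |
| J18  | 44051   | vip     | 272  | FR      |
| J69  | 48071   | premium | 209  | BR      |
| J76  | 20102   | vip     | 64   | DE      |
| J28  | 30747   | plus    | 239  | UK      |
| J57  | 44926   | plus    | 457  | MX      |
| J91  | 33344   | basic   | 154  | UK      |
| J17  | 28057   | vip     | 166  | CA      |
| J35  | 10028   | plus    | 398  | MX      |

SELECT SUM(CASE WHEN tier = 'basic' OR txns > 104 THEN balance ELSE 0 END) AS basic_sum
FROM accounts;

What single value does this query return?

acct=J41: ✓ → 3803
acct=J73: ✓ → 21182
acct=J24: ✓ → 11126
acct=J96: ✓ → 40512
acct=J33: ✓ → 7465
acct=J20: ✓ → 1497
acct=J18: ✓ → 44051
acct=J69: ✓ → 48071
acct=J76: ✗
acct=J28: ✓ → 30747
acct=J57: ✓ → 44926
acct=J91: ✓ → 33344
acct=J17: ✓ → 28057
acct=J35: ✓ → 10028
basic_sum = 3803 + 21182 + 11126 + 40512 + 7465 + 1497 + 44051 + 48071 + 30747 + 44926 + 33344 + 28057 + 10028 = 324809

324809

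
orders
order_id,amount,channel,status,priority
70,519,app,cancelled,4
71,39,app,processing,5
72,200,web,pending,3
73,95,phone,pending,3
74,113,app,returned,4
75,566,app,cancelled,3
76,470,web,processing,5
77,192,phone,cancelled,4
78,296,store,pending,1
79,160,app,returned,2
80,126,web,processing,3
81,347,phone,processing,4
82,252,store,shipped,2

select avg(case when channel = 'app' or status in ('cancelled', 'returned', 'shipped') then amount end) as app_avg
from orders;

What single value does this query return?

263

order_id=70: ✓ → 519
order_id=71: ✓ → 39
order_id=72: ✗
order_id=73: ✗
order_id=74: ✓ → 113
order_id=75: ✓ → 566
order_id=76: ✗
order_id=77: ✓ → 192
order_id=78: ✗
order_id=79: ✓ → 160
order_id=80: ✗
order_id=81: ✗
order_id=82: ✓ → 252
app_avg = (519 + 39 + 113 + 566 + 192 + 160 + 252) / 7 = 263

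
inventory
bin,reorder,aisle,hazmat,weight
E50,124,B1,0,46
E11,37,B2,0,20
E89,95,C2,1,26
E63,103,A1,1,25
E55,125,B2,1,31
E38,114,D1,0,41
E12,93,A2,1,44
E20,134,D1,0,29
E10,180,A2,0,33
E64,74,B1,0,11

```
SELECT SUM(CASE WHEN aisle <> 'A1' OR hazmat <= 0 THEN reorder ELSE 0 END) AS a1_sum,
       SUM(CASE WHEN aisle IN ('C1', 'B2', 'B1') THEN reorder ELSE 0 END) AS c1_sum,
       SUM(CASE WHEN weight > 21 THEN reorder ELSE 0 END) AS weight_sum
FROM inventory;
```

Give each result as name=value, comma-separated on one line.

a1_sum=976, c1_sum=360, weight_sum=968

[a1_sum: aisle <> 'A1' OR hazmat <= 0]
bin=E50: ✓ → 124
bin=E11: ✓ → 37
bin=E89: ✓ → 95
bin=E63: ✗
bin=E55: ✓ → 125
bin=E38: ✓ → 114
bin=E12: ✓ → 93
bin=E20: ✓ → 134
bin=E10: ✓ → 180
bin=E64: ✓ → 74
a1_sum = 124 + 37 + 95 + 125 + 114 + 93 + 134 + 180 + 74 = 976
—
[c1_sum: aisle IN ('C1', 'B2', 'B1')]
bin=E50: ✓ → 124
bin=E11: ✓ → 37
bin=E89: ✗
bin=E63: ✗
bin=E55: ✓ → 125
bin=E38: ✗
bin=E12: ✗
bin=E20: ✗
bin=E10: ✗
bin=E64: ✓ → 74
c1_sum = 124 + 37 + 125 + 74 = 360
—
[weight_sum: weight > 21]
bin=E50: ✓ → 124
bin=E11: ✗
bin=E89: ✓ → 95
bin=E63: ✓ → 103
bin=E55: ✓ → 125
bin=E38: ✓ → 114
bin=E12: ✓ → 93
bin=E20: ✓ → 134
bin=E10: ✓ → 180
bin=E64: ✗
weight_sum = 124 + 95 + 103 + 125 + 114 + 93 + 134 + 180 = 968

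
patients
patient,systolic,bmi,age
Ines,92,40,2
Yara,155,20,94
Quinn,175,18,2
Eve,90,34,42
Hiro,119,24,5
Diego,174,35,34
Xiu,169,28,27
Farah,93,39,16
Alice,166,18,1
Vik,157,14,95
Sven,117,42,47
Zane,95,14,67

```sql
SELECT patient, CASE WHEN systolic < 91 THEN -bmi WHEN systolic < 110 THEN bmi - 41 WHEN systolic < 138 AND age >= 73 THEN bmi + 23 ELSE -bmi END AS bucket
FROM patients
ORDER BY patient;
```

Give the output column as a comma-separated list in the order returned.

-18, -35, -34, -2, -24, -1, -18, -42, -14, -28, -20, -27

patient=Alice: ELSE → -18
patient=Diego: ELSE → -35
patient=Eve: systolic < 91 → -34
patient=Farah: systolic < 110 → -2
patient=Hiro: ELSE → -24
patient=Ines: systolic < 110 → -1
patient=Quinn: ELSE → -18
patient=Sven: ELSE → -42
patient=Vik: ELSE → -14
patient=Xiu: ELSE → -28
patient=Yara: ELSE → -20
patient=Zane: systolic < 110 → -27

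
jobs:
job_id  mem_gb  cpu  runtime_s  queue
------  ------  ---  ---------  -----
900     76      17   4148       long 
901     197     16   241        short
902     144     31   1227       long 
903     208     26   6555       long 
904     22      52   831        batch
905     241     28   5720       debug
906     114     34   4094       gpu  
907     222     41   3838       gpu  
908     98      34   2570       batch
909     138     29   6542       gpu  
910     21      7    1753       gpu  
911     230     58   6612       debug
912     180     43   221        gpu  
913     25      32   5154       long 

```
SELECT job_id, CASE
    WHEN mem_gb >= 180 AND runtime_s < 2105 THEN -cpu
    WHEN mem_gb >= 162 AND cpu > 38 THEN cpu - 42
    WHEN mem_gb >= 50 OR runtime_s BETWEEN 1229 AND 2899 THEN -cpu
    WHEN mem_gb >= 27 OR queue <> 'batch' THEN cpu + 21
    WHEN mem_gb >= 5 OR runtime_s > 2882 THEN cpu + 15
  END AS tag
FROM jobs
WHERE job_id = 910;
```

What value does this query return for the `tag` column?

-7

job_id = 910: mem_gb=21, cpu=7, runtime_s=1753, queue=gpu.
mem_gb >= 180 AND runtime_s < 2105 → false
mem_gb >= 162 AND cpu > 38 → false
mem_gb >= 50 OR runtime_s BETWEEN 1229 AND 2899 → true → -7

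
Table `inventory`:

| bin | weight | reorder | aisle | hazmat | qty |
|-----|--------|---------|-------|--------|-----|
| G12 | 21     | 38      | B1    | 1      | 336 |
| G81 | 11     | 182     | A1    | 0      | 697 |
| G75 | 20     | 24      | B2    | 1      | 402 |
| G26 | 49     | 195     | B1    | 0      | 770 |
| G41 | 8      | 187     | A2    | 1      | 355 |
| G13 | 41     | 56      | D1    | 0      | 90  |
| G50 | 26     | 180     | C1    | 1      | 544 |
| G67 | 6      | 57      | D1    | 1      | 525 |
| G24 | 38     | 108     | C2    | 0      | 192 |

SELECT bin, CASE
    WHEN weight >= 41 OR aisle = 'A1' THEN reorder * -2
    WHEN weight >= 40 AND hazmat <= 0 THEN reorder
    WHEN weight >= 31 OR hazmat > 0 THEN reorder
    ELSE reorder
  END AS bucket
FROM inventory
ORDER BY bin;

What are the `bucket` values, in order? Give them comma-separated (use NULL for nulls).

bin=G12: weight >= 31 OR hazmat > 0 → 38
bin=G13: weight >= 41 OR aisle = 'A1' → -112
bin=G24: weight >= 31 OR hazmat > 0 → 108
bin=G26: weight >= 41 OR aisle = 'A1' → -390
bin=G41: weight >= 31 OR hazmat > 0 → 187
bin=G50: weight >= 31 OR hazmat > 0 → 180
bin=G67: weight >= 31 OR hazmat > 0 → 57
bin=G75: weight >= 31 OR hazmat > 0 → 24
bin=G81: weight >= 41 OR aisle = 'A1' → -364

38, -112, 108, -390, 187, 180, 57, 24, -364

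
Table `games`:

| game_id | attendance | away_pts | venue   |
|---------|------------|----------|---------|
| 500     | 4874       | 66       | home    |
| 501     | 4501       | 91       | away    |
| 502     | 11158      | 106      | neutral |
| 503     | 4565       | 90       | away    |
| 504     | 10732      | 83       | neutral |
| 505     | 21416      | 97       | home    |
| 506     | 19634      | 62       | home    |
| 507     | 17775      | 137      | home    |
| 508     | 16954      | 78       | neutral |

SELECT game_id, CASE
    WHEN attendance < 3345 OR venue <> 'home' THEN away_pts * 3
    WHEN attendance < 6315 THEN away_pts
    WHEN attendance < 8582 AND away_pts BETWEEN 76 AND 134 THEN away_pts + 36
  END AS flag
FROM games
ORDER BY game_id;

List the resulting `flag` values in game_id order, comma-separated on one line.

game_id=500: attendance < 6315 → 66
game_id=501: attendance < 3345 OR venue <> 'home' → 273
game_id=502: attendance < 3345 OR venue <> 'home' → 318
game_id=503: attendance < 3345 OR venue <> 'home' → 270
game_id=504: attendance < 3345 OR venue <> 'home' → 249
game_id=505: (no match → NULL) → NULL
game_id=506: (no match → NULL) → NULL
game_id=507: (no match → NULL) → NULL
game_id=508: attendance < 3345 OR venue <> 'home' → 234

66, 273, 318, 270, 249, NULL, NULL, NULL, 234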